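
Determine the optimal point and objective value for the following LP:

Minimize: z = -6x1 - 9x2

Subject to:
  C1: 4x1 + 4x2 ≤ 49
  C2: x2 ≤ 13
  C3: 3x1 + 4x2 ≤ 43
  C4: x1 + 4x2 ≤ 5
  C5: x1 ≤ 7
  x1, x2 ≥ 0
Each vertex is the intersection of two constraint boundaries that also satisfies all remaining constraints:
  x1 = 0 and x2 = 0 → (0, 0)
  x1 + 4x2 = 5 and x2 = 0 → (5, 0)
  x1 + 4x2 = 5 and x1 = 0 → (0, 1.25)

Evaluating z = -6x1 - 9x2 at each vertex:
  (0, 0): z = 0
  (5, 0): z = -30
  (0, 1.25): z = -11.25

The minimum is at (5, 0) with z = -30.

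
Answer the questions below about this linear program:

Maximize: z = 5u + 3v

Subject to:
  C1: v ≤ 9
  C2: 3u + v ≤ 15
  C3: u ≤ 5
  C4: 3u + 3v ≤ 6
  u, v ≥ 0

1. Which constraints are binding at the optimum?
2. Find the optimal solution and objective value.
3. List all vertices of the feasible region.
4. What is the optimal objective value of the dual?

1. C4, v ≥ 0
2. u = 2, v = 0, z = 10
3. (0, 0), (2, 0), (0, 2)
4. 10 (by strong duality, equal to the primal optimum)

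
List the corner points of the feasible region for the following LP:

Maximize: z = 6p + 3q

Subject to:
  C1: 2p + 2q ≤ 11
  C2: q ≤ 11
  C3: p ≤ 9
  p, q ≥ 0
Each vertex is the intersection of two constraint boundaries that also satisfies all remaining constraints:
  p = 0 and q = 0 → (0, 0)
  2p + 2q = 11 and q = 0 → (5.5, 0)
  2p + 2q = 11 and p = 0 → (0, 5.5)

Vertices: (0, 0), (5.5, 0), (0, 5.5)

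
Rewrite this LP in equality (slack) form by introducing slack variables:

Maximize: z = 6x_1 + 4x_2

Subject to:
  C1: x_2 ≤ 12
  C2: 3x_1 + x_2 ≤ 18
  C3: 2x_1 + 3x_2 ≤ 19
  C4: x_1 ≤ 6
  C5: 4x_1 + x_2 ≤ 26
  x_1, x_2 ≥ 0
max z = 6x_1 + 4x_2

s.t.
  x_2 + s1 = 12
  3x_1 + x_2 + s2 = 18
  2x_1 + 3x_2 + s3 = 19
  x_1 + s4 = 6
  4x_1 + x_2 + s5 = 26
  x_1, x_2, s1, s2, s3, s4, s5 ≥ 0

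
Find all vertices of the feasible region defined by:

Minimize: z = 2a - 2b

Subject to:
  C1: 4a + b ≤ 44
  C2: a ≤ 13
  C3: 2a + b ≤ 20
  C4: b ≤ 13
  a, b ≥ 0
Each vertex is the intersection of two constraint boundaries that also satisfies all remaining constraints:
  a = 0 and b = 0 → (0, 0)
  2a + b = 20 and b = 0 → (10, 0)
  2a + b = 20 and b = 13 → (3.5, 13)
  b = 13 and a = 0 → (0, 13)

Vertices: (0, 0), (10, 0), (3.5, 13), (0, 13)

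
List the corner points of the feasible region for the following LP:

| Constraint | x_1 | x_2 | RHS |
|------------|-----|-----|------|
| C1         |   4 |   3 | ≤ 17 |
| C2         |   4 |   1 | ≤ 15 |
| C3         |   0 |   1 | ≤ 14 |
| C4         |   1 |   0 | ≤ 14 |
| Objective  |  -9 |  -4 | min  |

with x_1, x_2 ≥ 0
Each vertex is the intersection of two constraint boundaries that also satisfies all remaining constraints:
  x_1 = 0 and x_2 = 0 → (0, 0)
  4x_1 + x_2 = 15 and x_2 = 0 → (3.75, 0)
  4x_1 + 3x_2 = 17 and 4x_1 + x_2 = 15 → (3.5, 1)
  4x_1 + 3x_2 = 17 and x_1 = 0 → (0, 5.667)

Vertices: (0, 0), (3.75, 0), (3.5, 1), (0, 5.667)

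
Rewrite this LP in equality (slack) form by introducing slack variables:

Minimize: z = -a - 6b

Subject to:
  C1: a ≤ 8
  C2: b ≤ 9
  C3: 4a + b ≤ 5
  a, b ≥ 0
min z = -a - 6b

s.t.
  a + s1 = 8
  b + s2 = 9
  4a + b + s3 = 5
  a, b, s1, s2, s3 ≥ 0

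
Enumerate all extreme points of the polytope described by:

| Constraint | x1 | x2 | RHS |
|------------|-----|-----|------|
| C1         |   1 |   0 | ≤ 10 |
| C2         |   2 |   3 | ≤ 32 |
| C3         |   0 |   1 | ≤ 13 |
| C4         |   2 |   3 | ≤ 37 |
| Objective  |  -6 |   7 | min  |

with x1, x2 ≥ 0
Each vertex is the intersection of two constraint boundaries that also satisfies all remaining constraints:
  x1 = 0 and x2 = 0 → (0, 0)
  x1 = 10 and x2 = 0 → (10, 0)
  x1 = 10 and 2x1 + 3x2 = 32 → (10, 4)
  2x1 + 3x2 = 32 and x1 = 0 → (0, 10.67)

Vertices: (0, 0), (10, 0), (10, 4), (0, 10.67)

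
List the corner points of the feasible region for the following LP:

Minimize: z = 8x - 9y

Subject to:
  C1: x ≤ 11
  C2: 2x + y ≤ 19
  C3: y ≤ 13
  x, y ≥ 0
Each vertex is the intersection of two constraint boundaries that also satisfies all remaining constraints:
  x = 0 and y = 0 → (0, 0)
  2x + y = 19 and y = 0 → (9.5, 0)
  2x + y = 19 and y = 13 → (3, 13)
  y = 13 and x = 0 → (0, 13)

Vertices: (0, 0), (9.5, 0), (3, 13), (0, 13)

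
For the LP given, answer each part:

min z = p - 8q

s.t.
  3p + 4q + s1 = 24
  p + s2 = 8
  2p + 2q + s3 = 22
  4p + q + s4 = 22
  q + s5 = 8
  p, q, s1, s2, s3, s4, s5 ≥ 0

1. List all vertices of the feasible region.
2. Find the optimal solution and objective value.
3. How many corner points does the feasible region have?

1. (0, 0), (5.5, 0), (4.923, 2.308), (0, 6)
2. p = 0, q = 6, z = -48
3. 4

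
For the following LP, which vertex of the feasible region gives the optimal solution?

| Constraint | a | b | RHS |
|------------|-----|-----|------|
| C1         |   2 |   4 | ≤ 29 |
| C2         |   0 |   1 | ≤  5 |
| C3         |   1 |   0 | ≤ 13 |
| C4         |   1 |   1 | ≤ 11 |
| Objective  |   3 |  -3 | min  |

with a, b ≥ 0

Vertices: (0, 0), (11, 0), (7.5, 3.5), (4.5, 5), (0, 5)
Evaluating z = 3a - 3b at each vertex:
  (0, 0): z = 0
  (11, 0): z = 33
  (7.5, 3.5): z = 12
  (4.5, 5): z = -1.5
  (0, 5): z = -15

The smallest value is z = -15, attained at (0, 5).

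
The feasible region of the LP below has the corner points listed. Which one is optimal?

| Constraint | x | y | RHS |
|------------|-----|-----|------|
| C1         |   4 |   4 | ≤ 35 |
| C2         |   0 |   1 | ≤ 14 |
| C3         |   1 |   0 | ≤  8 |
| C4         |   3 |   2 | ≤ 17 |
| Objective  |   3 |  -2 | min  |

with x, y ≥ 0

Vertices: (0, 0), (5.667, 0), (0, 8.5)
Evaluating z = 3x - 2y at each vertex:
  (0, 0): z = 0
  (5.667, 0): z = 17
  (0, 8.5): z = -17

The smallest value is z = -17, attained at (0, 8.5).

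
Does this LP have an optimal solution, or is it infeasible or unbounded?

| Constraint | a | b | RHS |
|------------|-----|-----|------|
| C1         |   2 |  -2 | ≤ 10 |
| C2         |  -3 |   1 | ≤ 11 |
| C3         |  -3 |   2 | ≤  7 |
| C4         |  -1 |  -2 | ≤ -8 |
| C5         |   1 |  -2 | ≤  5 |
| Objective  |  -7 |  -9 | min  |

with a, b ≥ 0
Feasible point: (1, 4) satisfies every constraint, so the LP is feasible.
Direction d = (1, 1): for each constraint row a, a·d ≤ 0 —
  (2)(1) + (-2)(1) = 0 ≤ 0
  (-3)(1) + (1)(1) = -2 ≤ 0
  (-3)(1) + (2)(1) = -1 ≤ 0
  (-1)(1) + (-2)(1) = -3 ≤ 0
  (1)(1) + (-2)(1) = -1 ≤ 0
and d ≥ 0, so (1, 4) + t·d stays feasible for every t ≥ 0. Along this ray z = -7a - 9b changes by -16 per unit t, so z → −∞.

Unbounded — the objective can decrease without bound over the feasible region.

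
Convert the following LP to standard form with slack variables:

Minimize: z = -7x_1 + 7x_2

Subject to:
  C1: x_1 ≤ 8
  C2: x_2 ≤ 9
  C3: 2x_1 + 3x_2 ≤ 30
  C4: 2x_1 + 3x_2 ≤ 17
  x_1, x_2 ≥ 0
min z = -7x_1 + 7x_2

s.t.
  x_1 + s1 = 8
  x_2 + s2 = 9
  2x_1 + 3x_2 + s3 = 30
  2x_1 + 3x_2 + s4 = 17
  x_1, x_2, s1, s2, s3, s4 ≥ 0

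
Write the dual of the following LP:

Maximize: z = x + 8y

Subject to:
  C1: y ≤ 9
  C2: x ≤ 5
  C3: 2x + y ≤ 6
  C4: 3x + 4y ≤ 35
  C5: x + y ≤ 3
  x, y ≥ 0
Minimize: z = 9y1 + 5y2 + 6y3 + 35y4 + 3y5

Subject to:
  C1: -y2 - 2y3 - 3y4 - y5 ≤ -1
  C2: -y1 - y3 - 4y4 - y5 ≤ -8
  y1, y2, y3, y4, y5 ≥ 0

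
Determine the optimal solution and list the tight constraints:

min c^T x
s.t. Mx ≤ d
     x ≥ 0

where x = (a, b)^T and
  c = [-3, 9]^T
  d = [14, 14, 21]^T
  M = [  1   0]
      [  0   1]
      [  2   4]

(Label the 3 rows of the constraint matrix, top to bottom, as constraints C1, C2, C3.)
Optimal: a = 10.5, b = 0
Slack at optimum:
  C1: slack = 3.5
  C2: slack = 14
  C3: slack = 0 (binding)
  a ≥ 0: a = 10.5
  b ≥ 0: b = 0 (binding)
Binding constraints: C3, b ≥ 0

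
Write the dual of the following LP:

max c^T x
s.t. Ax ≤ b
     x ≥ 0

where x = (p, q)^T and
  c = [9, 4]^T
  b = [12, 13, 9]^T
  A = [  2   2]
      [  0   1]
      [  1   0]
Minimize: z = 12y1 + 13y2 + 9y3

Subject to:
  C1: -2y1 - y3 ≤ -9
  C2: -2y1 - y2 ≤ -4
  y1, y2, y3 ≥ 0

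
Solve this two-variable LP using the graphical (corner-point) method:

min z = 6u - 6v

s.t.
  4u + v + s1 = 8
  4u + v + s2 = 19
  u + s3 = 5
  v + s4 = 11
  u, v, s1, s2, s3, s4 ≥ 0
Each vertex is the intersection of two constraint boundaries that also satisfies all remaining constraints:
  u = 0 and v = 0 → (0, 0)
  4u + v = 8 and v = 0 → (2, 0)
  4u + v = 8 and u = 0 → (0, 8)

Evaluating z = 6u - 6v at each vertex:
  (0, 0): z = 0
  (2, 0): z = 12
  (0, 8): z = -48

The minimum is at (0, 8) with z = -48.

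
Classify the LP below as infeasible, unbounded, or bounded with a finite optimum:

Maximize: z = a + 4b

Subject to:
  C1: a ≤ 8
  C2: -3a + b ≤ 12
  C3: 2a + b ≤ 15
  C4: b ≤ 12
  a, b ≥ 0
The point (1.5, 12) satisfies every constraint, so the LP is feasible; the constraints give a ≤ 8 and b ≤ 12, which with a, b ≥ 0 keep the feasible region inside a bounded box. A feasible, bounded LP attains a finite optimum at a vertex.

Evaluating z = a + 4b at each vertex:
  (0, 0): z = 0
  (7.5, 0): z = 7.5
  (1.5, 12): z = 49.5
  (0, 12): z = 48

Bounded optimum: z* = 49.5 at (1.5, 12).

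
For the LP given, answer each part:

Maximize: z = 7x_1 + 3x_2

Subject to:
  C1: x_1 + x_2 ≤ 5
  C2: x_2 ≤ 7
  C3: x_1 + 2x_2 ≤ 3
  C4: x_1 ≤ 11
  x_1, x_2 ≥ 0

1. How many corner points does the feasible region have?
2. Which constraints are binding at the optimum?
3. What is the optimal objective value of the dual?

1. 3
2. C3, x_2 ≥ 0
3. 21 (by strong duality, equal to the primal optimum)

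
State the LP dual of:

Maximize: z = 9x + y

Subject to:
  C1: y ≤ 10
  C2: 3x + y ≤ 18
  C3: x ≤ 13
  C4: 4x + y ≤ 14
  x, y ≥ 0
Minimize: z = 10y1 + 18y2 + 13y3 + 14y4

Subject to:
  C1: -3y2 - y3 - 4y4 ≤ -9
  C2: -y1 - y2 - y4 ≤ -1
  y1, y2, y3, y4 ≥ 0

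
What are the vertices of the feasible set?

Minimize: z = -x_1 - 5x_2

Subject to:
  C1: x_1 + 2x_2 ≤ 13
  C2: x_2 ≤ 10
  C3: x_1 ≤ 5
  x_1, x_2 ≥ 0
Each vertex is the intersection of two constraint boundaries that also satisfies all remaining constraints:
  x_1 = 0 and x_2 = 0 → (0, 0)
  x_1 = 5 and x_2 = 0 → (5, 0)
  x_1 + 2x_2 = 13 and x_1 = 5 → (5, 4)
  x_1 + 2x_2 = 13 and x_1 = 0 → (0, 6.5)

Vertices: (0, 0), (5, 0), (5, 4), (0, 6.5)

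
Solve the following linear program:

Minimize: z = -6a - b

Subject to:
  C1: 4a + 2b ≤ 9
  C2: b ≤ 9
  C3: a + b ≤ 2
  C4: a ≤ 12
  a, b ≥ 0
Each vertex is the intersection of two constraint boundaries that also satisfies all remaining constraints:
  a = 0 and b = 0 → (0, 0)
  a + b = 2 and b = 0 → (2, 0)
  a + b = 2 and a = 0 → (0, 2)

Evaluating z = -6a - b at each vertex:
  (0, 0): z = 0
  (2, 0): z = -12
  (0, 2): z = -2

The minimum is at (2, 0) with z = -12.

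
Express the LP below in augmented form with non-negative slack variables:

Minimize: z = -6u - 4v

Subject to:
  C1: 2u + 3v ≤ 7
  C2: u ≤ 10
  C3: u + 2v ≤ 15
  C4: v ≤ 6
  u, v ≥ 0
min z = -6u - 4v

s.t.
  2u + 3v + s1 = 7
  u + s2 = 10
  u + 2v + s3 = 15
  v + s4 = 6
  u, v, s1, s2, s3, s4 ≥ 0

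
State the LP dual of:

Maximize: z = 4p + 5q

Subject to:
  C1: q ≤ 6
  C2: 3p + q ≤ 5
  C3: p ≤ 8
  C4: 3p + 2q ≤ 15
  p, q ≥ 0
Minimize: z = 6y1 + 5y2 + 8y3 + 15y4

Subject to:
  C1: -3y2 - y3 - 3y4 ≤ -4
  C2: -y1 - y2 - 2y4 ≤ -5
  y1, y2, y3, y4 ≥ 0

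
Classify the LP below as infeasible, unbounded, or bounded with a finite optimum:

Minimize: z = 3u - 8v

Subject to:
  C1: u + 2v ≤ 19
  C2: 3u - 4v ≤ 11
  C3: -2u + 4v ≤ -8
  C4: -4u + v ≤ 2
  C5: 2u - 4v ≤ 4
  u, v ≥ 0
C5 requires 2u - 4v ≤ 4, while C3 (-2u + 4v ≤ -8) is equivalent to 2u - 4v ≥ 8. Together they would need 8 ≤ 2u - 4v ≤ 4, which is impossible since 8 > 4. No point satisfies all constraints.

Infeasible: no point satisfies all constraints simultaneously.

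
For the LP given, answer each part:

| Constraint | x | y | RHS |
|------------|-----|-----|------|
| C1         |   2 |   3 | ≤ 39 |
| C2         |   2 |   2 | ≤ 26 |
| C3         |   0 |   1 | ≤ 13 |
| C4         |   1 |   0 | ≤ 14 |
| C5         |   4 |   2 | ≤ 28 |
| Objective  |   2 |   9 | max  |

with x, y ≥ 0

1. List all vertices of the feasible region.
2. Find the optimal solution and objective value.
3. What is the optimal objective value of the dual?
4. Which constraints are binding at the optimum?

1. (0, 0), (7, 0), (1, 12), (0, 13)
2. x = 0, y = 13, z = 117
3. 117 (by strong duality, equal to the primal optimum)
4. C1, C2, C3, x ≥ 0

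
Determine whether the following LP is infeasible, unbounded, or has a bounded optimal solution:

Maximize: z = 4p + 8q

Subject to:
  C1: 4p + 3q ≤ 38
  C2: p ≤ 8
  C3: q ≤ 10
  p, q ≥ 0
The point (2, 10) satisfies every constraint, so the LP is feasible; the constraints give p ≤ 8 and q ≤ 10, which with p, q ≥ 0 keep the feasible region inside a bounded box. A feasible, bounded LP attains a finite optimum at a vertex.

Evaluating z = 4p + 8q at each vertex:
  (0, 0): z = 0
  (8, 0): z = 32
  (8, 2): z = 48
  (2, 10): z = 88
  (0, 10): z = 80

Feasible with finite optimum z* = 88 at (2, 10).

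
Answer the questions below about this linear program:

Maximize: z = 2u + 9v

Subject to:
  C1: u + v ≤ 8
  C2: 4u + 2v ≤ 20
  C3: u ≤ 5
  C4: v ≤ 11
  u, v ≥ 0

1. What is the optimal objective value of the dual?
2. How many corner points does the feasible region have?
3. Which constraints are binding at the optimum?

1. 72 (by strong duality, equal to the primal optimum)
2. 4
3. C1, u ≥ 0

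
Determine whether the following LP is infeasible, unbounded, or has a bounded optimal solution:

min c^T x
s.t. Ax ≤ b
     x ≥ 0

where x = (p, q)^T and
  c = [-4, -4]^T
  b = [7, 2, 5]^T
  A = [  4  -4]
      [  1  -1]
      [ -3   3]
Feasible point: (0, 0) satisfies every constraint, so the LP is feasible.
Direction d = (1, 1): for each constraint row a, a·d ≤ 0 —
  (4)(1) + (-4)(1) = 0 ≤ 0
  (1)(1) + (-1)(1) = 0 ≤ 0
  (-3)(1) + (3)(1) = 0 ≤ 0
and d ≥ 0, so (0, 0) + t·d stays feasible for every t ≥ 0. Along this ray z = -4p - 4q changes by -8 per unit t, so z → −∞.

Unbounded: there is a feasible ray along which z → −∞.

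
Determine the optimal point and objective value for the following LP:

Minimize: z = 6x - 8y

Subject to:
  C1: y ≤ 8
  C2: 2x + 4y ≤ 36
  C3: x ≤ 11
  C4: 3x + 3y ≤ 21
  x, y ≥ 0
Each vertex is the intersection of two constraint boundaries that also satisfies all remaining constraints:
  x = 0 and y = 0 → (0, 0)
  3x + 3y = 21 and y = 0 → (7, 0)
  3x + 3y = 21 and x = 0 → (0, 7)

Evaluating z = 6x - 8y at each vertex:
  (0, 0): z = 0
  (7, 0): z = 42
  (0, 7): z = -56

The minimum is at (0, 7) with z = -56.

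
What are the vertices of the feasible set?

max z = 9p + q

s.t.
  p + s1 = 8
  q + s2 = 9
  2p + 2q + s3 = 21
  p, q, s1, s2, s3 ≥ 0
Each vertex is the intersection of two constraint boundaries that also satisfies all remaining constraints:
  p = 0 and q = 0 → (0, 0)
  p = 8 and q = 0 → (8, 0)
  p = 8 and 2p + 2q = 21 → (8, 2.5)
  q = 9 and 2p + 2q = 21 → (1.5, 9)
  q = 9 and p = 0 → (0, 9)

Vertices: (0, 0), (8, 0), (8, 2.5), (1.5, 9), (0, 9)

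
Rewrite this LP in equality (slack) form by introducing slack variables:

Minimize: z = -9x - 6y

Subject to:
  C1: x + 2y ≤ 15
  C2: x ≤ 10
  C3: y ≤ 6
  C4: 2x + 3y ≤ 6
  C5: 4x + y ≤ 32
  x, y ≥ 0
min z = -9x - 6y

s.t.
  x + 2y + s1 = 15
  x + s2 = 10
  y + s3 = 6
  2x + 3y + s4 = 6
  4x + y + s5 = 32
  x, y, s1, s2, s3, s4, s5 ≥ 0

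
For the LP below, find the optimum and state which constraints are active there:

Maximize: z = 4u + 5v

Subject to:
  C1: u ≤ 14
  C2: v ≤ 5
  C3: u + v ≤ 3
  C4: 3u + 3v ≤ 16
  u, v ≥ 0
Optimal: u = 0, v = 3
Binding: C3, u ≥ 0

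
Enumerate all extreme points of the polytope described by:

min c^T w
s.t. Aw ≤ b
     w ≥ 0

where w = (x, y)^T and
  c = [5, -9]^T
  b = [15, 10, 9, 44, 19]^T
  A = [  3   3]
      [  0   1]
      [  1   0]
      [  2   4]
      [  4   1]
Each vertex is the intersection of two constraint boundaries that also satisfies all remaining constraints:
  x = 0 and y = 0 → (0, 0)
  4x + y = 19 and y = 0 → (4.75, 0)
  3x + 3y = 15 and 4x + y = 19 → (4.667, 0.3333)
  3x + 3y = 15 and x = 0 → (0, 5)

Vertices: (0, 0), (4.75, 0), (4.667, 0.3333), (0, 5)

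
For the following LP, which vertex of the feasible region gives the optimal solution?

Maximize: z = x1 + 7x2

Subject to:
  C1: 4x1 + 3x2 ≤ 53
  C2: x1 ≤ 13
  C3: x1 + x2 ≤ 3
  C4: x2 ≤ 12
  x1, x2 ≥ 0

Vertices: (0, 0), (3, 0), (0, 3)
Evaluating z = x1 + 7x2 at each vertex:
  (0, 0): z = 0
  (3, 0): z = 3
  (0, 3): z = 21

The largest value is z = 21, attained at (0, 3).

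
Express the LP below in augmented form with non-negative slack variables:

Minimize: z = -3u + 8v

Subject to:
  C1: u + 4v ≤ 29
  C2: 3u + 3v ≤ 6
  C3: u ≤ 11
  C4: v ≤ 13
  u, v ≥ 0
min z = -3u + 8v

s.t.
  u + 4v + s1 = 29
  3u + 3v + s2 = 6
  u + s3 = 11
  v + s4 = 13
  u, v, s1, s2, s3, s4 ≥ 0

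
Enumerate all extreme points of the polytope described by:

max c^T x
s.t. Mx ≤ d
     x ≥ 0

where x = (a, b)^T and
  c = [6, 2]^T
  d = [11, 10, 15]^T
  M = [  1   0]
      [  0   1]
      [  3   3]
Each vertex is the intersection of two constraint boundaries that also satisfies all remaining constraints:
  a = 0 and b = 0 → (0, 0)
  3a + 3b = 15 and b = 0 → (5, 0)
  3a + 3b = 15 and a = 0 → (0, 5)

Vertices: (0, 0), (5, 0), (0, 5)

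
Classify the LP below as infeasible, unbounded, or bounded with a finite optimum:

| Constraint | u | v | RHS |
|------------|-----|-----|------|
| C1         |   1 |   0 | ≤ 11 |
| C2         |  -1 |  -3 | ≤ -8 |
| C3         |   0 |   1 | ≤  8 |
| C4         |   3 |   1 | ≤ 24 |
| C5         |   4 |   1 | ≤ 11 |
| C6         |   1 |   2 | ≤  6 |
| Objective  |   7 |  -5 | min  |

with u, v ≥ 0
The point (0, 3) satisfies every constraint, so the LP is feasible; the constraints give u ≤ 11 and v ≤ 8, which with u, v ≥ 0 keep the feasible region inside a bounded box. A feasible, bounded LP attains a finite optimum at a vertex.

The LP has an optimal solution: (0, 3) with z = -15.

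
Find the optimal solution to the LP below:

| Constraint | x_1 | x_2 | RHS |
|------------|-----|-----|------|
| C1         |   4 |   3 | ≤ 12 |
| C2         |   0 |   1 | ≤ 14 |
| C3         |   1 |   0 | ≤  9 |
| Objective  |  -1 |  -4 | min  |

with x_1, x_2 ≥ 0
Each vertex is the intersection of two constraint boundaries that also satisfies all remaining constraints:
  x_1 = 0 and x_2 = 0 → (0, 0)
  4x_1 + 3x_2 = 12 and x_2 = 0 → (3, 0)
  4x_1 + 3x_2 = 12 and x_1 = 0 → (0, 4)

Evaluating z = -x_1 - 4x_2 at each vertex:
  (0, 0): z = 0
  (3, 0): z = -3
  (0, 4): z = -16

The minimum is at (0, 4) with z = -16.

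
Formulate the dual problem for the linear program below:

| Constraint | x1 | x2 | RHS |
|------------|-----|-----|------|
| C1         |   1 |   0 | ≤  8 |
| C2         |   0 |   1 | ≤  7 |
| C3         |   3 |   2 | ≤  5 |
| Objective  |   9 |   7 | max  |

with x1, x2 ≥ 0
Minimize: z = 8y1 + 7y2 + 5y3

Subject to:
  C1: -y1 - 3y3 ≤ -9
  C2: -y2 - 2y3 ≤ -7
  y1, y2, y3 ≥ 0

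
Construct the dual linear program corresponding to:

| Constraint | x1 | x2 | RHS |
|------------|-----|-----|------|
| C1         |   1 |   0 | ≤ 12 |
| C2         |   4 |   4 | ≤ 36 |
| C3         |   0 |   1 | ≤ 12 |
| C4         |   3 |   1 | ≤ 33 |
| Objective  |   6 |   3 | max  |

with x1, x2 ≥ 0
Minimize: z = 12y1 + 36y2 + 12y3 + 33y4

Subject to:
  C1: -y1 - 4y2 - 3y4 ≤ -6
  C2: -4y2 - y3 - y4 ≤ -3
  y1, y2, y3, y4 ≥ 0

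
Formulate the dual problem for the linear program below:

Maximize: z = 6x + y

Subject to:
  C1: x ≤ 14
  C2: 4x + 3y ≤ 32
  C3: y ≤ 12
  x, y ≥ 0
Minimize: z = 14y1 + 32y2 + 12y3

Subject to:
  C1: -y1 - 4y2 ≤ -6
  C2: -3y2 - y3 ≤ -1
  y1, y2, y3 ≥ 0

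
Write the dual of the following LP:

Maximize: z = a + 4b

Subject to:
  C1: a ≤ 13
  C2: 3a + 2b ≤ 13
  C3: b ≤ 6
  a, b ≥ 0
Minimize: z = 13y1 + 13y2 + 6y3

Subject to:
  C1: -y1 - 3y2 ≤ -1
  C2: -2y2 - y3 ≤ -4
  y1, y2, y3 ≥ 0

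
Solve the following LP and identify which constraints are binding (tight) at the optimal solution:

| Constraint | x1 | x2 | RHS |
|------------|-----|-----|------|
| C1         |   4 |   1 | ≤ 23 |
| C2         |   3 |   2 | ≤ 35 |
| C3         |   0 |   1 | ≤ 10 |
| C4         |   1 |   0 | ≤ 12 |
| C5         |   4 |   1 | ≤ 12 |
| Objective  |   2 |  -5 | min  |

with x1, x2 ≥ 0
Optimal: x1 = 0, x2 = 10
Slack at optimum:
  C1: slack = 13
  C2: slack = 15
  C3: slack = 0 (binding)
  C4: slack = 12
  C5: slack = 2
  x1 ≥ 0: x1 = 0 (binding)
  x2 ≥ 0: x2 = 10
Binding constraints: C3, x1 ≥ 0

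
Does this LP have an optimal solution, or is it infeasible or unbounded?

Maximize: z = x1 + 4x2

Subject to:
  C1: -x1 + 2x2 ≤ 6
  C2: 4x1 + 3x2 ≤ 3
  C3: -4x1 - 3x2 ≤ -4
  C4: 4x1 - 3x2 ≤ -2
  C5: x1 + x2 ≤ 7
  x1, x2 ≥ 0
C2 requires 4x1 + 3x2 ≤ 3, while C3 (-4x1 - 3x2 ≤ -4) is equivalent to 4x1 + 3x2 ≥ 4. Together they would need 4 ≤ 4x1 + 3x2 ≤ 3, which is impossible since 4 > 3. No point satisfies all constraints.

Infeasible — the constraint set is empty.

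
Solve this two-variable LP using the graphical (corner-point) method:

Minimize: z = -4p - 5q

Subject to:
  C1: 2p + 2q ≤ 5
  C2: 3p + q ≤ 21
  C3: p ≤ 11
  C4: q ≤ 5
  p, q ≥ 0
Each vertex is the intersection of two constraint boundaries that also satisfies all remaining constraints:
  p = 0 and q = 0 → (0, 0)
  2p + 2q = 5 and q = 0 → (2.5, 0)
  2p + 2q = 5 and p = 0 → (0, 2.5)

Evaluating z = -4p - 5q at each vertex:
  (0, 0): z = 0
  (2.5, 0): z = -10
  (0, 2.5): z = -12.5

The minimum is at (0, 2.5) with z = -12.5.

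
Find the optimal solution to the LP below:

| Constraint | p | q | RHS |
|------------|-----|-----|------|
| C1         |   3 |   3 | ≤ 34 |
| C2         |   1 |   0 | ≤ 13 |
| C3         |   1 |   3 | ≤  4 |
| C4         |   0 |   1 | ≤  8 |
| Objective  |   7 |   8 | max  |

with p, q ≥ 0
Each vertex is the intersection of two constraint boundaries that also satisfies all remaining constraints:
  p = 0 and q = 0 → (0, 0)
  p + 3q = 4 and q = 0 → (4, 0)
  p + 3q = 4 and p = 0 → (0, 1.333)

Evaluating z = 7p + 8q at each vertex:
  (0, 0): z = 0
  (4, 0): z = 28
  (0, 1.333): z = 10.67

The maximum is at (4, 0) with z = 28.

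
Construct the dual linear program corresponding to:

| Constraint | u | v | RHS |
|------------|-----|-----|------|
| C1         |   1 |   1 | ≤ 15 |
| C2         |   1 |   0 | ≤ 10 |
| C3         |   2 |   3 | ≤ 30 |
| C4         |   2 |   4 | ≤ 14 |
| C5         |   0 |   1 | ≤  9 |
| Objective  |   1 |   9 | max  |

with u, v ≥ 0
Minimize: z = 15y1 + 10y2 + 30y3 + 14y4 + 9y5

Subject to:
  C1: -y1 - y2 - 2y3 - 2y4 ≤ -1
  C2: -y1 - 3y3 - 4y4 - y5 ≤ -9
  y1, y2, y3, y4, y5 ≥ 0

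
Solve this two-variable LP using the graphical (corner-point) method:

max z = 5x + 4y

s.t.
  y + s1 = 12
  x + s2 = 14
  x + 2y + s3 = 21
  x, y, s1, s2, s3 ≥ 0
x = 14, y = 3.5, z = 84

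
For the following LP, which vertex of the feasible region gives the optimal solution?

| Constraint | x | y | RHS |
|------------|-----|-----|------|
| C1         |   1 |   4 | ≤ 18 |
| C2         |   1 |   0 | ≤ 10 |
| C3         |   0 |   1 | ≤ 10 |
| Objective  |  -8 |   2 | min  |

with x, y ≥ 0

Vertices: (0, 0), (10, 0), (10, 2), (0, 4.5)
(10, 0) with z = -80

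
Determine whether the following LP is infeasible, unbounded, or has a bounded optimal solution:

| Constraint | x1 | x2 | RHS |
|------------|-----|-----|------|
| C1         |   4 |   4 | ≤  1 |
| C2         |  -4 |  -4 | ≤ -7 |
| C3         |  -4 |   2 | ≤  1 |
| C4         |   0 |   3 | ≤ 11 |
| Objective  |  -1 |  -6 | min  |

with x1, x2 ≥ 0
C1 requires 4x1 + 4x2 ≤ 1, while C2 (-4x1 - 4x2 ≤ -7) is equivalent to 4x1 + 4x2 ≥ 7. Together they would need 7 ≤ 4x1 + 4x2 ≤ 1, which is impossible since 7 > 1. No point satisfies all constraints.

Infeasible: no point satisfies all constraints simultaneously.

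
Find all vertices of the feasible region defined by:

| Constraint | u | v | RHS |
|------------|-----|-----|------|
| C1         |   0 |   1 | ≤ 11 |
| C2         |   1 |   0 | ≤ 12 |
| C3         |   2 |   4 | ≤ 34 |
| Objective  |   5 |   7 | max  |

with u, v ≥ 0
Each vertex is the intersection of two constraint boundaries that also satisfies all remaining constraints:
  u = 0 and v = 0 → (0, 0)
  u = 12 and v = 0 → (12, 0)
  u = 12 and 2u + 4v = 34 → (12, 2.5)
  2u + 4v = 34 and u = 0 → (0, 8.5)

Vertices: (0, 0), (12, 0), (12, 2.5), (0, 8.5)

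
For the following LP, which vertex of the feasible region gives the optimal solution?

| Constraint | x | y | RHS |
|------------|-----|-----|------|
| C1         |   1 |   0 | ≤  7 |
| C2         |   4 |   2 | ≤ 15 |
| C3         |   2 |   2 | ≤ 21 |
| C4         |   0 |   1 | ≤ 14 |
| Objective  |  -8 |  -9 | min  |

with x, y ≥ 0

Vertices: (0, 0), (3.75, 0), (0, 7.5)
(0, 7.5) with z = -67.5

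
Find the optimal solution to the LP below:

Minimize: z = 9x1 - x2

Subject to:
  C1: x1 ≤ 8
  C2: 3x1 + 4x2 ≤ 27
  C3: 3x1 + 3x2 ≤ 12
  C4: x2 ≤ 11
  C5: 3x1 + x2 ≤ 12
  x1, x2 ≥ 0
Each vertex is the intersection of two constraint boundaries that also satisfies all remaining constraints:
  x1 = 0 and x2 = 0 → (0, 0)
  3x1 + 3x2 = 12 and 3x1 + x2 = 12 → (4, 0)
  3x1 + 3x2 = 12 and x1 = 0 → (0, 4)

Evaluating z = 9x1 - x2 at each vertex:
  (0, 0): z = 0
  (4, 0): z = 36
  (0, 4): z = -4

The minimum is at (0, 4) with z = -4.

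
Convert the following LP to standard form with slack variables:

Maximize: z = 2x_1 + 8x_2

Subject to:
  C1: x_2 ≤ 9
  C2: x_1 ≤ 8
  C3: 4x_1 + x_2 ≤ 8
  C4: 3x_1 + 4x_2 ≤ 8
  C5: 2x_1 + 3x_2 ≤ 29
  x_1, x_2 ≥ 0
max z = 2x_1 + 8x_2

s.t.
  x_2 + s1 = 9
  x_1 + s2 = 8
  4x_1 + x_2 + s3 = 8
  3x_1 + 4x_2 + s4 = 8
  2x_1 + 3x_2 + s5 = 29
  x_1, x_2, s1, s2, s3, s4, s5 ≥ 0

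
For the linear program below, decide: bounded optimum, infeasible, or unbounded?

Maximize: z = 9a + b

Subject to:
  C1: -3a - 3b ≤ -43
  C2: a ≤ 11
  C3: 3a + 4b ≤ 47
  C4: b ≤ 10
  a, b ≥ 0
The point (11, 3.5) satisfies every constraint, so the LP is feasible; the constraints give a ≤ 11 and b ≤ 10, which with a, b ≥ 0 keep the feasible region inside a bounded box. A feasible, bounded LP attains a finite optimum at a vertex.

Feasible with finite optimum z* = 102.5 at (11, 3.5).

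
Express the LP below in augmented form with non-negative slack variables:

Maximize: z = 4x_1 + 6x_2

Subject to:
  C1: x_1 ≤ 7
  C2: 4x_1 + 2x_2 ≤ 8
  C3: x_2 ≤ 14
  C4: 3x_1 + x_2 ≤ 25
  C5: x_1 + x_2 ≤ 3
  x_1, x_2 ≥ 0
max z = 4x_1 + 6x_2

s.t.
  x_1 + s1 = 7
  4x_1 + 2x_2 + s2 = 8
  x_2 + s3 = 14
  3x_1 + x_2 + s4 = 25
  x_1 + x_2 + s5 = 3
  x_1, x_2, s1, s2, s3, s4, s5 ≥ 0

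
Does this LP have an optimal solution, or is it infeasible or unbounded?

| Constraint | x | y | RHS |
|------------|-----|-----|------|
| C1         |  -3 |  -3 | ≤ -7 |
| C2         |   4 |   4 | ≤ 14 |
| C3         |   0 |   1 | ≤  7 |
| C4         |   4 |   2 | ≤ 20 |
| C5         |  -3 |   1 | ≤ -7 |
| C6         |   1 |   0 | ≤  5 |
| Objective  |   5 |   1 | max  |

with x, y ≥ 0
The point (3.5, 0) satisfies every constraint, so the LP is feasible; the constraints give x ≤ 5 and y ≤ 7, which with x, y ≥ 0 keep the feasible region inside a bounded box. A feasible, bounded LP attains a finite optimum at a vertex.

Evaluating z = 5x + y at each vertex:
  (2.333, 0): z = 11.67
  (3.5, 0): z = 17.5
  (2.625, 0.875): z = 14

Feasible with finite optimum z* = 17.5 at (3.5, 0).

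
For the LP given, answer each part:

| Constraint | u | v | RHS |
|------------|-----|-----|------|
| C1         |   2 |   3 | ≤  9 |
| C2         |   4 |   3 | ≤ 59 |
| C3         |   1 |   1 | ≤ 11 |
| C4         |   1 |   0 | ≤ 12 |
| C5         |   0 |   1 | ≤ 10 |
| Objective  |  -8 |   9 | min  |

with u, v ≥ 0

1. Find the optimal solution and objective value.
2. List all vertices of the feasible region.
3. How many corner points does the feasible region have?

1. u = 4.5, v = 0, z = -36
2. (0, 0), (4.5, 0), (0, 3)
3. 3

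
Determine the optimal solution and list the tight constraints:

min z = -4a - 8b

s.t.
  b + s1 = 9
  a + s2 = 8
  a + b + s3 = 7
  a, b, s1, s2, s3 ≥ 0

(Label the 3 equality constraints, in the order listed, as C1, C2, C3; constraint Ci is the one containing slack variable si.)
Optimal: a = 0, b = 7
Slack at optimum:
  C1: slack = 2
  C2: slack = 8
  C3: slack = 0 (binding)
  a ≥ 0: a = 0 (binding)
  b ≥ 0: b = 7
Binding constraints: C3, a ≥ 0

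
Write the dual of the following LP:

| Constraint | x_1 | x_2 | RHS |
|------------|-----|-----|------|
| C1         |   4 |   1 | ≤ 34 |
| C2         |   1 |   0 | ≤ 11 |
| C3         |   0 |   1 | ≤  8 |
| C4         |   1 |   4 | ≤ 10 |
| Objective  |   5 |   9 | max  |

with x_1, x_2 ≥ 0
Minimize: z = 34y1 + 11y2 + 8y3 + 10y4

Subject to:
  C1: -4y1 - y2 - y4 ≤ -5
  C2: -y1 - y3 - 4y4 ≤ -9
  y1, y2, y3, y4 ≥ 0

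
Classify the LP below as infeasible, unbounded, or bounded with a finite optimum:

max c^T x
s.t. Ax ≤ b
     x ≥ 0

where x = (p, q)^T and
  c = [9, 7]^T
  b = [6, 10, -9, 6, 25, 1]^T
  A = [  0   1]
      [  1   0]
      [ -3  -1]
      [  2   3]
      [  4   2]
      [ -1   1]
The point (3, 0) satisfies every constraint, so the LP is feasible; the constraints give p ≤ 10 and q ≤ 6, which with p, q ≥ 0 keep the feasible region inside a bounded box. A feasible, bounded LP attains a finite optimum at a vertex.

Evaluating z = 9p + 7q at each vertex:
  (3, 0): z = 27

Bounded optimum: z* = 27 at (3, 0).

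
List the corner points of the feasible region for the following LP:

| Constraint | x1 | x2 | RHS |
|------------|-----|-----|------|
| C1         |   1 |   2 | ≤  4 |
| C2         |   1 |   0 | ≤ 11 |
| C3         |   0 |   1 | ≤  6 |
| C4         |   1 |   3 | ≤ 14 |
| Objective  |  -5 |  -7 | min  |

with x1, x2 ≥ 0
Each vertex is the intersection of two constraint boundaries that also satisfies all remaining constraints:
  x1 = 0 and x2 = 0 → (0, 0)
  x1 + 2x2 = 4 and x2 = 0 → (4, 0)
  x1 + 2x2 = 4 and x1 = 0 → (0, 2)

Vertices: (0, 0), (4, 0), (0, 2)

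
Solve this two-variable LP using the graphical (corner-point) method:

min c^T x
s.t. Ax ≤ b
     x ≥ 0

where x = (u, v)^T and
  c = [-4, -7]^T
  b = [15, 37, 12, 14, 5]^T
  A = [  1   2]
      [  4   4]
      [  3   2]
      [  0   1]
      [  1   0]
u = 0, v = 6, z = -42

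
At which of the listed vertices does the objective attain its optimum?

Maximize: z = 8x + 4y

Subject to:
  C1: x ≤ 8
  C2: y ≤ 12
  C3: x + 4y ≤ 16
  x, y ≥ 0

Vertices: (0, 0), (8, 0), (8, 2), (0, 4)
(8, 2) with z = 72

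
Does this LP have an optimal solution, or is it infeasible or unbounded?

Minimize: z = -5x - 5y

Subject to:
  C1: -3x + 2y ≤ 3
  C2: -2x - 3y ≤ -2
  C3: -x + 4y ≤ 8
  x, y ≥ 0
Feasible point: (0, 1) satisfies every constraint, so the LP is feasible.
Direction d = (1, 0): for each constraint row a, a·d ≤ 0 —
  (-3)(1) + (2)(0) = -3 ≤ 0
  (-2)(1) + (-3)(0) = -2 ≤ 0
  (-1)(1) + (4)(0) = -1 ≤ 0
and d ≥ 0, so (0, 1) + t·d stays feasible for every t ≥ 0. Along this ray z = -5x - 5y changes by -5 per unit t, so z → −∞.

Unbounded: there is a feasible ray along which z → −∞.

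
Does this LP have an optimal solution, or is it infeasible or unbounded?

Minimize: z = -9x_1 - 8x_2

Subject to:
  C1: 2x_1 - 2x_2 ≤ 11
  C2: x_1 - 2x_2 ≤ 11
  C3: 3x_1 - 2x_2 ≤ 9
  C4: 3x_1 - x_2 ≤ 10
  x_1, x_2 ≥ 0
Feasible point: (0, 0) satisfies every constraint, so the LP is feasible.
Direction d = (0, 1): for each constraint row a, a·d ≤ 0 —
  (2)(0) + (-2)(1) = -2 ≤ 0
  (1)(0) + (-2)(1) = -2 ≤ 0
  (3)(0) + (-2)(1) = -2 ≤ 0
  (3)(0) + (-1)(1) = -1 ≤ 0
and d ≥ 0, so (0, 0) + t·d stays feasible for every t ≥ 0. Along this ray z = -9x_1 - 8x_2 changes by -8 per unit t, so z → −∞.

Unbounded: there is a feasible ray along which z → −∞.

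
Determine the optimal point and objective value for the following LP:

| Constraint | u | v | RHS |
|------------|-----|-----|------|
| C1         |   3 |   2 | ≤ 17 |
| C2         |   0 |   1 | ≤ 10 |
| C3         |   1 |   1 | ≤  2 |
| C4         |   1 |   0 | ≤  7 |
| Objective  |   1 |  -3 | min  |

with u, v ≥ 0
u = 0, v = 2, z = -6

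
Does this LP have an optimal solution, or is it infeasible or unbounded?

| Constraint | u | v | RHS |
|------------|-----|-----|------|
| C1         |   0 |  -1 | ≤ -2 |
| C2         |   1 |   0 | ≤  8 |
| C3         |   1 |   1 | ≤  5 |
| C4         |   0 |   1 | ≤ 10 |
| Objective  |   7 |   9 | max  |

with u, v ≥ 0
The point (0, 5) satisfies every constraint, so the LP is feasible; the constraints give u ≤ 8 and v ≤ 10, which with u, v ≥ 0 keep the feasible region inside a bounded box. A feasible, bounded LP attains a finite optimum at a vertex.

Bounded optimum: z* = 45 at (0, 5).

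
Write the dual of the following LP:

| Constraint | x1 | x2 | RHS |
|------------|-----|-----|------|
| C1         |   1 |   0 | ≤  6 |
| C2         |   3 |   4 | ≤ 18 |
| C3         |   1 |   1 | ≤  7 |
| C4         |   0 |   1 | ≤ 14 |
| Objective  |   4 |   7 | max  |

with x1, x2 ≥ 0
Minimize: z = 6y1 + 18y2 + 7y3 + 14y4

Subject to:
  C1: -y1 - 3y2 - y3 ≤ -4
  C2: -4y2 - y3 - y4 ≤ -7
  y1, y2, y3, y4 ≥ 0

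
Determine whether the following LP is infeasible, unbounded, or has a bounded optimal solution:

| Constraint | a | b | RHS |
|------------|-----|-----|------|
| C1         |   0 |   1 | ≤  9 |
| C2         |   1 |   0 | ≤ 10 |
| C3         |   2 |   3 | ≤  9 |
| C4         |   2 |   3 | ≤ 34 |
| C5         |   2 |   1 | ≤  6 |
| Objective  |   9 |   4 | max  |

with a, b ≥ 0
The point (3, 0) satisfies every constraint, so the LP is feasible; the constraints give a ≤ 10 and b ≤ 9, which with a, b ≥ 0 keep the feasible region inside a bounded box. A feasible, bounded LP attains a finite optimum at a vertex.

Evaluating z = 9a + 4b at each vertex:
  (0, 0): z = 0
  (3, 0): z = 27
  (2.25, 1.5): z = 26.25
  (0, 3): z = 12

The LP has an optimal solution: (3, 0) with z = 27.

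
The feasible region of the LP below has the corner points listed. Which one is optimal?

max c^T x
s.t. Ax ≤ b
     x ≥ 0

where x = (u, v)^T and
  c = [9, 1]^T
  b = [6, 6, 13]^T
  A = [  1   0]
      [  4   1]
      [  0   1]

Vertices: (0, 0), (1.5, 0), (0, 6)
(1.5, 0) with z = 13.5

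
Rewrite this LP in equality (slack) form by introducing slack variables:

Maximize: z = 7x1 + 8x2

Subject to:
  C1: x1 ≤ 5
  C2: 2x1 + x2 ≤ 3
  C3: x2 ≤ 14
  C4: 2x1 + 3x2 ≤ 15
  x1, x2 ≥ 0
max z = 7x1 + 8x2

s.t.
  x1 + s1 = 5
  2x1 + x2 + s2 = 3
  x2 + s3 = 14
  2x1 + 3x2 + s4 = 15
  x1, x2, s1, s2, s3, s4 ≥ 0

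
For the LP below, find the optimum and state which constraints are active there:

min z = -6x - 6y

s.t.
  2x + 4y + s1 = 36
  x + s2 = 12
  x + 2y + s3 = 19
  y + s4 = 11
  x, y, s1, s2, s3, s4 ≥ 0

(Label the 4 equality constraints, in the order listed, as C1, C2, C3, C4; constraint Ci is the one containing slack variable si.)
Optimal: x = 12, y = 3
Slack at optimum:
  C1: slack = 0 (binding)
  C2: slack = 0 (binding)
  C3: slack = 1
  C4: slack = 8
  x ≥ 0: x = 12
  y ≥ 0: y = 3
Binding constraints: C1, C2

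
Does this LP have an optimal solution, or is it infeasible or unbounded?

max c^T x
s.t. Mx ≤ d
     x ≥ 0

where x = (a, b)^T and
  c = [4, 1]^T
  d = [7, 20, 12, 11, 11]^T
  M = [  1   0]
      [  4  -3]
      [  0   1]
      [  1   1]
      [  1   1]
The point (7, 4) satisfies every constraint, so the LP is feasible; the constraints give a ≤ 7 and b ≤ 12, which with a, b ≥ 0 keep the feasible region inside a bounded box. A feasible, bounded LP attains a finite optimum at a vertex.

Feasible with finite optimum z* = 32 at (7, 4).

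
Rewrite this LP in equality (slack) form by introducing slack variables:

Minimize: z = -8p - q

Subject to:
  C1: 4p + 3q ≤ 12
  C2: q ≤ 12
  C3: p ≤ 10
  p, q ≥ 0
min z = -8p - q

s.t.
  4p + 3q + s1 = 12
  q + s2 = 12
  p + s3 = 10
  p, q, s1, s2, s3 ≥ 0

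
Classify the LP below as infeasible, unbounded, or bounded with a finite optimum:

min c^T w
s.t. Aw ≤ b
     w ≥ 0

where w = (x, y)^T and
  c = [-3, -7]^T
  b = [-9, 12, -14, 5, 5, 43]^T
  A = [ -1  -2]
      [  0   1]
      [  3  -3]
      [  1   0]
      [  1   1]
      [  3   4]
The point (0, 5) satisfies every constraint, so the LP is feasible; the constraints give x ≤ 5 and y ≤ 12, which with x, y ≥ 0 keep the feasible region inside a bounded box. A feasible, bounded LP attains a finite optimum at a vertex.

Evaluating z = -3x - 7y at each vertex:
  (0, 4.667): z = -32.67
  (0.1667, 4.833): z = -34.33
  (0, 5): z = -35

Feasible with finite optimum z* = -35 at (0, 5).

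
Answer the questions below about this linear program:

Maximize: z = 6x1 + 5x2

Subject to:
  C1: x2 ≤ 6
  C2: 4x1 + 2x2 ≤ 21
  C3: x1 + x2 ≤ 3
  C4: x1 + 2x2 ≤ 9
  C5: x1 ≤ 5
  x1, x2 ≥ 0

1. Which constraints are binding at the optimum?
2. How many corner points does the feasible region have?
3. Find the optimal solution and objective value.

1. C3, x2 ≥ 0
2. 3
3. x1 = 3, x2 = 0, z = 18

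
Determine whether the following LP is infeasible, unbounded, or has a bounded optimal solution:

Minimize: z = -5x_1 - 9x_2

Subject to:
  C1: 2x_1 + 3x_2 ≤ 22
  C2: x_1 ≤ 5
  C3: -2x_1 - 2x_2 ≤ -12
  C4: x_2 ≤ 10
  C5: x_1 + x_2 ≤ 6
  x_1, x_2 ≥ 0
The point (0, 6) satisfies every constraint, so the LP is feasible; the constraints give x_1 ≤ 5 and x_2 ≤ 10, which with x_1, x_2 ≥ 0 keep the feasible region inside a bounded box. A feasible, bounded LP attains a finite optimum at a vertex.

Evaluating z = -5x_1 - 9x_2 at each vertex:
  (5, 1): z = -34
  (0, 6): z = -54

Bounded optimum: z* = -54 at (0, 6).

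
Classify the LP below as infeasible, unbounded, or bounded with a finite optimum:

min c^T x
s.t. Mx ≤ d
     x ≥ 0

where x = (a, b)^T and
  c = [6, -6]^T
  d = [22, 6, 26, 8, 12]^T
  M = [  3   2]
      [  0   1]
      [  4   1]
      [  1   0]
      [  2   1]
The point (0, 6) satisfies every constraint, so the LP is feasible; the constraints give a ≤ 8 and b ≤ 6, which with a, b ≥ 0 keep the feasible region inside a bounded box. A feasible, bounded LP attains a finite optimum at a vertex.

Bounded optimum: z* = -36 at (0, 6).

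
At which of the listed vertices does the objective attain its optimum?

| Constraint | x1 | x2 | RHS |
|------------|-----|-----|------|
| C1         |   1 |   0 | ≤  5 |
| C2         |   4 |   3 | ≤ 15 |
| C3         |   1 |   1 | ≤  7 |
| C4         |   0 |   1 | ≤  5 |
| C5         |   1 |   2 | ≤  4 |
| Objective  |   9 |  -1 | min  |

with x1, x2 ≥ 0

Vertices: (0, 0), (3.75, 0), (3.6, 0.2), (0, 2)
Evaluating z = 9x1 - x2 at each vertex:
  (0, 0): z = 0
  (3.75, 0): z = 33.75
  (3.6, 0.2): z = 32.2
  (0, 2): z = -2

The smallest value is z = -2, attained at (0, 2).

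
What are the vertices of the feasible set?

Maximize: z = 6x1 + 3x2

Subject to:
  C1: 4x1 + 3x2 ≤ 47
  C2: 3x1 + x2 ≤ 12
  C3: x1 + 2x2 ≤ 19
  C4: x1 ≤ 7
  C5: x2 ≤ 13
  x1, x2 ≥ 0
Each vertex is the intersection of two constraint boundaries that also satisfies all remaining constraints:
  x1 = 0 and x2 = 0 → (0, 0)
  3x1 + x2 = 12 and x2 = 0 → (4, 0)
  3x1 + x2 = 12 and x1 + 2x2 = 19 → (1, 9)
  x1 + 2x2 = 19 and x1 = 0 → (0, 9.5)

Vertices: (0, 0), (4, 0), (1, 9), (0, 9.5)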